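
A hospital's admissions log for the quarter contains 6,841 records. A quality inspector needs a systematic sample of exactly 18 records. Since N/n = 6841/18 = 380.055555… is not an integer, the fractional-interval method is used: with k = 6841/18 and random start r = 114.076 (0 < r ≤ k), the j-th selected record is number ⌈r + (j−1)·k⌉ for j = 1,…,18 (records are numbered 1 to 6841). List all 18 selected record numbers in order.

115, 495, 875, 1255, 1635, 2015, 2395, 2775, 3155, 3535, 3915, 4295, 4675, 5055, 5435, 5815, 6195, 6576

j=1: r + 0k = 114.076 → ⌈·⌉ = 115
j=2: r + 1k = 494.131555… → ⌈·⌉ = 495
j=3: r + 2k = 874.187111… → ⌈·⌉ = 875
j=4: r + 3k = 1254.242666… → ⌈·⌉ = 1255
j=5: r + 4k = 1634.298222… → ⌈·⌉ = 1635
j=6: r + 5k = 2014.353777… → ⌈·⌉ = 2015
j=7: r + 6k = 2394.409333… → ⌈·⌉ = 2395
j=8: r + 7k = 2774.464888… → ⌈·⌉ = 2775
j=9: r + 8k = 3154.520444… → ⌈·⌉ = 3155
j=10: r + 9k = 3534.576 → ⌈·⌉ = 3535
j=11: r + 10k = 3914.631555… → ⌈·⌉ = 3915
j=12: r + 11k = 4294.687111… → ⌈·⌉ = 4295
j=13: r + 12k = 4674.742666… → ⌈·⌉ = 4675
j=14: r + 13k = 5054.798222… → ⌈·⌉ = 5055
j=15: r + 14k = 5434.853777… → ⌈·⌉ = 5435
j=16: r + 15k = 5814.909333… → ⌈·⌉ = 5815
j=17: r + 16k = 6194.964888… → ⌈·⌉ = 6195
j=18: r + 17k = 6575.020444… → ⌈·⌉ = 6576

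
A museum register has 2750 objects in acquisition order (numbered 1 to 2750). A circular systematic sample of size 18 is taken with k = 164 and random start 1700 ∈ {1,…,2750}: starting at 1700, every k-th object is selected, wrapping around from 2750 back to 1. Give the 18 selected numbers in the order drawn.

Selection 1: 1700
Selection 2: 1700 + 164 = 1864
Selection 3: 1864 + 164 = 2028
Selection 4: 2028 + 164 = 2192
Selection 5: 2192 + 164 = 2356
Selection 6: 2356 + 164 = 2520
Selection 7: 2520 + 164 = 2684
Selection 8: 2684 + 164 = 2848 → 2848 − 2750 = 98
Selection 9: 98 + 164 = 262
Selection 10: 262 + 164 = 426
Selection 11: 426 + 164 = 590
Selection 12: 590 + 164 = 754
Selection 13: 754 + 164 = 918
Selection 14: 918 + 164 = 1082
Selection 15: 1082 + 164 = 1246
Selection 16: 1246 + 164 = 1410
Selection 17: 1410 + 164 = 1574
Selection 18: 1574 + 164 = 1738

1700, 1864, 2028, 2192, 2356, 2520, 2684, 98, 262, 426, 590, 754, 918, 1082, 1246, 1410, 1574, 1738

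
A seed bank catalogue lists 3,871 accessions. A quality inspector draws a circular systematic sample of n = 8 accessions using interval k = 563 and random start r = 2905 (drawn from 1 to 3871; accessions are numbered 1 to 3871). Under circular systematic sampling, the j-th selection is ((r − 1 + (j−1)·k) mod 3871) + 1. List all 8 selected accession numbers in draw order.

2905, 3468, 160, 723, 1286, 1849, 2412, 2975

Selection 1: 2905
Selection 2: 2905 + 563 = 3468
Selection 3: 3468 + 563 = 4031 → 4031 − 3871 = 160
Selection 4: 160 + 563 = 723
Selection 5: 723 + 563 = 1286
Selection 6: 1286 + 563 = 1849
Selection 7: 1849 + 563 = 2412
Selection 8: 2412 + 563 = 2975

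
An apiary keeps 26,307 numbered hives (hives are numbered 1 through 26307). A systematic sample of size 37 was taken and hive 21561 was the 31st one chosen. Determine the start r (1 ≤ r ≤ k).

231

k = 26307/37 = 711
r = 21561 − (31−1)×711 = 21561 − 21330 = 231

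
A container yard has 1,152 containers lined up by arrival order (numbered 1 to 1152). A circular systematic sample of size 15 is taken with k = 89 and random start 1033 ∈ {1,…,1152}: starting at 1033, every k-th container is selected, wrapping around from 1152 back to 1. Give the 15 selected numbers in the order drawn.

1033, 1122, 59, 148, 237, 326, 415, 504, 593, 682, 771, 860, 949, 1038, 1127

Selection 1: 1033
Selection 2: 1033 + 89 = 1122
Selection 3: 1122 + 89 = 1211 → 1211 − 1152 = 59
Selection 4: 59 + 89 = 148
Selection 5: 148 + 89 = 237
Selection 6: 237 + 89 = 326
Selection 7: 326 + 89 = 415
Selection 8: 415 + 89 = 504
Selection 9: 504 + 89 = 593
Selection 10: 593 + 89 = 682
Selection 11: 682 + 89 = 771
Selection 12: 771 + 89 = 860
Selection 13: 860 + 89 = 949
Selection 14: 949 + 89 = 1038
Selection 15: 1038 + 89 = 1127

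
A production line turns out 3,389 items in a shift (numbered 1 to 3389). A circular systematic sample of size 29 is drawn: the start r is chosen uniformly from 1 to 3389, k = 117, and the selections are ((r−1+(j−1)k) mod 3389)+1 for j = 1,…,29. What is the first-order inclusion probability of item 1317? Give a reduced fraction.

For each position j, as r ranges over 1…3389 the j-th selection hits every item exactly once, so item 1317 is selected for exactly 29 of the 3389 starts.
Inclusion probability = 29/3389.

29/3389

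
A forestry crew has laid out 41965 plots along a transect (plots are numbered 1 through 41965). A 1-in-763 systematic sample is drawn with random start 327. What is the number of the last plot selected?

k = 763
55th selection = r + (55−1)·k = 327 + 54×763 = 327 + 41202 = 41529

41529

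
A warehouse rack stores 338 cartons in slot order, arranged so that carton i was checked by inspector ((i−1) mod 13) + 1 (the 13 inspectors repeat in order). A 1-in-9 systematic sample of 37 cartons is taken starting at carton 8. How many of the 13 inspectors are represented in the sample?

Consecutive selections differ by k = 9, so their inspector numbers differ by 9 mod 13 = 9.
gcd(9, 13) = 1, so the sample visits 13/1 = 13 distinct residues mod 13.
Start 8 is inspector 8; the inspectors hit are 1, 2, 3, 4, 5, 6, 7, 8, 9, 10, 11, 12, 13.

13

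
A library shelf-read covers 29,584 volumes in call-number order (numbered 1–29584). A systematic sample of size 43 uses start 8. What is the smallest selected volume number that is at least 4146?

4824

k = 29584/43 = 688
Steps past start: ⌈(4146 − 8)/688⌉ = ⌈4138/688⌉ = 7
Selected volume: 8 + 7×688 = 4824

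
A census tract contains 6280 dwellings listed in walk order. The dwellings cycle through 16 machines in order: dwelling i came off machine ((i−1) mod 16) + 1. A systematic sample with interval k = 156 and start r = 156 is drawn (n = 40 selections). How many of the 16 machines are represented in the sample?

4

Consecutive selections differ by k = 156, so their machine numbers differ by 156 mod 16 = 12.
gcd(156, 16) = 4, so the sample visits 16/4 = 4 distinct residues mod 16.
Start 156 is machine 12; the machines hit are 4, 8, 12, 16.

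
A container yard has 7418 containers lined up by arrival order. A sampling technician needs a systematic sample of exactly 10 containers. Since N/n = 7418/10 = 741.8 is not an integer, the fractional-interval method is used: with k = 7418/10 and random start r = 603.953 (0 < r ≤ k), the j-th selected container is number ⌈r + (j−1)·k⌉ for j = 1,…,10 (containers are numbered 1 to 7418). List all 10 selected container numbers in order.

604, 1346, 2088, 2830, 3572, 4313, 5055, 5797, 6539, 7281

j=1: r + 0k = 603.953 → ⌈·⌉ = 604
j=2: r + 1k = 1345.753 → ⌈·⌉ = 1346
j=3: r + 2k = 2087.553 → ⌈·⌉ = 2088
j=4: r + 3k = 2829.353 → ⌈·⌉ = 2830
j=5: r + 4k = 3571.153 → ⌈·⌉ = 3572
j=6: r + 5k = 4312.953 → ⌈·⌉ = 4313
j=7: r + 6k = 5054.753 → ⌈·⌉ = 5055
j=8: r + 7k = 5796.553 → ⌈·⌉ = 5797
j=9: r + 8k = 6538.353 → ⌈·⌉ = 6539
j=10: r + 9k = 7280.153 → ⌈·⌉ = 7281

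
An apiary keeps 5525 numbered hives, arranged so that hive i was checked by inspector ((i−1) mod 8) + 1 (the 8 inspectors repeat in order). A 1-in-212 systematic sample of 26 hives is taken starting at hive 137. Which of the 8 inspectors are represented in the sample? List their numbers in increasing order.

Consecutive selections differ by k = 212, so their inspector numbers differ by 212 mod 8 = 4.
gcd(212, 8) = 4, so the sample visits 8/4 = 2 distinct residues mod 8.
Start 137 is inspector 1; the inspectors hit are 1, 5.

1, 5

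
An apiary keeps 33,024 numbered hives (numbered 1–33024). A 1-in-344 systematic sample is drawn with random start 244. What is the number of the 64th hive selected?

21916

k = 344
64th selection = r + (64−1)·k = 244 + 63×344 = 244 + 21672 = 21916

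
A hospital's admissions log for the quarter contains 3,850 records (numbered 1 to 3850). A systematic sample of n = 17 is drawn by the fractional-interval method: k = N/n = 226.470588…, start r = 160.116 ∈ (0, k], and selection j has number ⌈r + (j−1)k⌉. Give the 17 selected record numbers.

161, 387, 614, 840, 1066, 1293, 1519, 1746, 1972, 2199, 2425, 2652, 2878, 3105, 3331, 3558, 3784

j=1: r + 0k = 160.116 → ⌈·⌉ = 161
j=2: r + 1k = 386.586588… → ⌈·⌉ = 387
j=3: r + 2k = 613.057176… → ⌈·⌉ = 614
j=4: r + 3k = 839.527764… → ⌈·⌉ = 840
j=5: r + 4k = 1065.998352… → ⌈·⌉ = 1066
j=6: r + 5k = 1292.468941… → ⌈·⌉ = 1293
j=7: r + 6k = 1518.939529… → ⌈·⌉ = 1519
j=8: r + 7k = 1745.410117… → ⌈·⌉ = 1746
j=9: r + 8k = 1971.880705… → ⌈·⌉ = 1972
j=10: r + 9k = 2198.351294… → ⌈·⌉ = 2199
j=11: r + 10k = 2424.821882… → ⌈·⌉ = 2425
j=12: r + 11k = 2651.292470… → ⌈·⌉ = 2652
j=13: r + 12k = 2877.763058… → ⌈·⌉ = 2878
j=14: r + 13k = 3104.233647… → ⌈·⌉ = 3105
j=15: r + 14k = 3330.704235… → ⌈·⌉ = 3331
j=16: r + 15k = 3557.174823… → ⌈·⌉ = 3558
j=17: r + 16k = 3783.645411… → ⌈·⌉ = 3784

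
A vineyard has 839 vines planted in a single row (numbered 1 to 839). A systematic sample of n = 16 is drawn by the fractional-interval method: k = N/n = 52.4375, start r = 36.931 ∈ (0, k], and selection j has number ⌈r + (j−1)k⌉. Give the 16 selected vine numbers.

37, 90, 142, 195, 247, 300, 352, 404, 457, 509, 562, 614, 667, 719, 772, 824

j=1: r + 0k = 36.931 → ⌈·⌉ = 37
j=2: r + 1k = 89.3685 → ⌈·⌉ = 90
j=3: r + 2k = 141.806 → ⌈·⌉ = 142
j=4: r + 3k = 194.2435 → ⌈·⌉ = 195
j=5: r + 4k = 246.681 → ⌈·⌉ = 247
j=6: r + 5k = 299.1185 → ⌈·⌉ = 300
j=7: r + 6k = 351.556 → ⌈·⌉ = 352
j=8: r + 7k = 403.9935 → ⌈·⌉ = 404
j=9: r + 8k = 456.431 → ⌈·⌉ = 457
j=10: r + 9k = 508.8685 → ⌈·⌉ = 509
j=11: r + 10k = 561.306 → ⌈·⌉ = 562
j=12: r + 11k = 613.7435 → ⌈·⌉ = 614
j=13: r + 12k = 666.181 → ⌈·⌉ = 667
j=14: r + 13k = 718.6185 → ⌈·⌉ = 719
j=15: r + 14k = 771.056 → ⌈·⌉ = 772
j=16: r + 15k = 823.4935 → ⌈·⌉ = 824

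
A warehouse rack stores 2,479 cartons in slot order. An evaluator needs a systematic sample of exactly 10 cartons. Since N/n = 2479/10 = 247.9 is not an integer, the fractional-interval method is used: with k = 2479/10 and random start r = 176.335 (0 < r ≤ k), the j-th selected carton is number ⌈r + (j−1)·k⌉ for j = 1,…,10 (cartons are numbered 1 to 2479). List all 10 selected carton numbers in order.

j=1: r + 0k = 176.335 → ⌈·⌉ = 177
j=2: r + 1k = 424.235 → ⌈·⌉ = 425
j=3: r + 2k = 672.135 → ⌈·⌉ = 673
j=4: r + 3k = 920.035 → ⌈·⌉ = 921
j=5: r + 4k = 1167.935 → ⌈·⌉ = 1168
j=6: r + 5k = 1415.835 → ⌈·⌉ = 1416
j=7: r + 6k = 1663.735 → ⌈·⌉ = 1664
j=8: r + 7k = 1911.635 → ⌈·⌉ = 1912
j=9: r + 8k = 2159.535 → ⌈·⌉ = 2160
j=10: r + 9k = 2407.435 → ⌈·⌉ = 2408

177, 425, 673, 921, 1168, 1416, 1664, 1912, 2160, 2408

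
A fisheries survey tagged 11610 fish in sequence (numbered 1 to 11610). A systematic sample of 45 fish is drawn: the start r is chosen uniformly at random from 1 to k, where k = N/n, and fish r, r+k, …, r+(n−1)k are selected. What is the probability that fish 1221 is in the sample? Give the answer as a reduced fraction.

k = 11610/45 = 258.
Fish 1221 is selected iff r ≡ 1221 (mod 258); exactly one such r in {1,…,258}.
Inclusion probability = 1/258.

1/258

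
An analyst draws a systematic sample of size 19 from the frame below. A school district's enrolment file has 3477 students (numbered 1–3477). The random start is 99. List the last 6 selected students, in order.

k = N/n = 3477/19 = 183
14th selection = 99 + 13×183 = 2478
15th: 2478 + 183 = 2661
16th: 2661 + 183 = 2844
17th: 2844 + 183 = 3027
18th: 3027 + 183 = 3210
19th: 3210 + 183 = 3393

2478, 2661, 2844, 3027, 3210, 3393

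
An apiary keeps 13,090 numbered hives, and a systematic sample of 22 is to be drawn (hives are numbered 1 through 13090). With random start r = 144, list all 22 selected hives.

144, 739, 1334, 1929, 2524, 3119, 3714, 4309, 4904, 5499, 6094, 6689, 7284, 7879, 8474, 9069, 9664, 10259, 10854, 11449, 12044, 12639

k = N/n = 13090/22 = 595
hive 1: 144
hive 2: 144 + 595 = 739
hive 3: 739 + 595 = 1334
hive 4: 1334 + 595 = 1929
hive 5: 1929 + 595 = 2524
hive 6: 2524 + 595 = 3119
hive 7: 3119 + 595 = 3714
hive 8: 3714 + 595 = 4309
hive 9: 4309 + 595 = 4904
hive 10: 4904 + 595 = 5499
hive 11: 5499 + 595 = 6094
hive 12: 6094 + 595 = 6689
hive 13: 6689 + 595 = 7284
hive 14: 7284 + 595 = 7879
hive 15: 7879 + 595 = 8474
hive 16: 8474 + 595 = 9069
hive 17: 9069 + 595 = 9664
hive 18: 9664 + 595 = 10259
hive 19: 10259 + 595 = 10854
hive 20: 10854 + 595 = 11449
hive 21: 11449 + 595 = 12044
hive 22: 12044 + 595 = 12639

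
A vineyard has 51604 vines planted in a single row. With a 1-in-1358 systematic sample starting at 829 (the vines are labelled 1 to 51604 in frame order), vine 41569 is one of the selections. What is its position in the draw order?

k = 1358
position = (41569 − 829)/1358 + 1 = 40740/1358 + 1 = 30 + 1 = 31

31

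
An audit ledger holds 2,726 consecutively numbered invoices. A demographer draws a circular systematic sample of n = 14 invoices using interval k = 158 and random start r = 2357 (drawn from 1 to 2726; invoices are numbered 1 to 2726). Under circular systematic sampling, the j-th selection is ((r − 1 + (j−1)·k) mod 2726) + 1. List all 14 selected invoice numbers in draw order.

2357, 2515, 2673, 105, 263, 421, 579, 737, 895, 1053, 1211, 1369, 1527, 1685

Selection 1: 2357
Selection 2: 2357 + 158 = 2515
Selection 3: 2515 + 158 = 2673
Selection 4: 2673 + 158 = 2831 → 2831 − 2726 = 105
Selection 5: 105 + 158 = 263
Selection 6: 263 + 158 = 421
Selection 7: 421 + 158 = 579
Selection 8: 579 + 158 = 737
Selection 9: 737 + 158 = 895
Selection 10: 895 + 158 = 1053
Selection 11: 1053 + 158 = 1211
Selection 12: 1211 + 158 = 1369
Selection 13: 1369 + 158 = 1527
Selection 14: 1527 + 158 = 1685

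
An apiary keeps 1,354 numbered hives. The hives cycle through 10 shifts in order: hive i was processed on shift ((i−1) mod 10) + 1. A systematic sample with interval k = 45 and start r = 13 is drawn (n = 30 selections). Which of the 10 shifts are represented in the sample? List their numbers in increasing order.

3, 8

Consecutive selections differ by k = 45, so their shift numbers differ by 45 mod 10 = 5.
gcd(45, 10) = 5, so the sample visits 10/5 = 2 distinct residues mod 10.
Start 13 is shift 3; the shifts hit are 3, 8.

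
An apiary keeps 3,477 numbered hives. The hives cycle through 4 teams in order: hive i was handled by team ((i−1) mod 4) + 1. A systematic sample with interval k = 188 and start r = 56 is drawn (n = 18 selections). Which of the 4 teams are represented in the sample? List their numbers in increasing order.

Consecutive selections differ by k = 188, so their team numbers differ by 188 mod 4 = 0.
gcd(188, 4) = 4, so the sample visits 4/4 = 1 distinct residues mod 4.
Start 56 is team 4; the teams hit are 4.

4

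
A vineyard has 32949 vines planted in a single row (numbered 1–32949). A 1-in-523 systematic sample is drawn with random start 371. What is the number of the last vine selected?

32797

k = 523
63rd selection = r + (63−1)·k = 371 + 62×523 = 371 + 32426 = 32797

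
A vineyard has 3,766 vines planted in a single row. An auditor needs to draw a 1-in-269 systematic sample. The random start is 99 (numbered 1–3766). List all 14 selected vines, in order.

99, 368, 637, 906, 1175, 1444, 1713, 1982, 2251, 2520, 2789, 3058, 3327, 3596

vine 1: 99
vine 2: 99 + 269 = 368
vine 3: 368 + 269 = 637
vine 4: 637 + 269 = 906
vine 5: 906 + 269 = 1175
vine 6: 1175 + 269 = 1444
vine 7: 1444 + 269 = 1713
vine 8: 1713 + 269 = 1982
vine 9: 1982 + 269 = 2251
vine 10: 2251 + 269 = 2520
vine 11: 2520 + 269 = 2789
vine 12: 2789 + 269 = 3058
vine 13: 3058 + 269 = 3327
vine 14: 3327 + 269 = 3596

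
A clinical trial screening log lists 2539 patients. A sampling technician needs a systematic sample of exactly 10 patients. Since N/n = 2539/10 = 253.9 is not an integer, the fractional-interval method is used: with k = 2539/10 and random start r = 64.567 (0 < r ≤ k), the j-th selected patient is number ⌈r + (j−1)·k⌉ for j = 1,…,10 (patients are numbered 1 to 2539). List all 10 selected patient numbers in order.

65, 319, 573, 827, 1081, 1335, 1588, 1842, 2096, 2350

j=1: r + 0k = 64.567 → ⌈·⌉ = 65
j=2: r + 1k = 318.467 → ⌈·⌉ = 319
j=3: r + 2k = 572.367 → ⌈·⌉ = 573
j=4: r + 3k = 826.267 → ⌈·⌉ = 827
j=5: r + 4k = 1080.167 → ⌈·⌉ = 1081
j=6: r + 5k = 1334.067 → ⌈·⌉ = 1335
j=7: r + 6k = 1587.967 → ⌈·⌉ = 1588
j=8: r + 7k = 1841.867 → ⌈·⌉ = 1842
j=9: r + 8k = 2095.767 → ⌈·⌉ = 2096
j=10: r + 9k = 2349.667 → ⌈·⌉ = 2350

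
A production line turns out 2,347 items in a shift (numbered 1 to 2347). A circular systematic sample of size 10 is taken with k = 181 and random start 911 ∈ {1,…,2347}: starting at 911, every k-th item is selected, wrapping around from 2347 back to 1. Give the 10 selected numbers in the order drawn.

911, 1092, 1273, 1454, 1635, 1816, 1997, 2178, 12, 193

Selection 1: 911
Selection 2: 911 + 181 = 1092
Selection 3: 1092 + 181 = 1273
Selection 4: 1273 + 181 = 1454
Selection 5: 1454 + 181 = 1635
Selection 6: 1635 + 181 = 1816
Selection 7: 1816 + 181 = 1997
Selection 8: 1997 + 181 = 2178
Selection 9: 2178 + 181 = 2359 → 2359 − 2347 = 12
Selection 10: 12 + 181 = 193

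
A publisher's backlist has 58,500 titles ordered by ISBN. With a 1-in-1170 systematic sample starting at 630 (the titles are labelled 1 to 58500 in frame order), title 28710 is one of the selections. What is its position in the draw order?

25

k = 1170
position = (28710 − 630)/1170 + 1 = 28080/1170 + 1 = 24 + 1 = 25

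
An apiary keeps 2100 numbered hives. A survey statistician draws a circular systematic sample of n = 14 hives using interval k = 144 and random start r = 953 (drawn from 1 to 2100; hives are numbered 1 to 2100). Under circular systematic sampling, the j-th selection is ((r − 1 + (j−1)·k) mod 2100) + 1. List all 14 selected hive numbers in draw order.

Selection 1: 953
Selection 2: 953 + 144 = 1097
Selection 3: 1097 + 144 = 1241
Selection 4: 1241 + 144 = 1385
Selection 5: 1385 + 144 = 1529
Selection 6: 1529 + 144 = 1673
Selection 7: 1673 + 144 = 1817
Selection 8: 1817 + 144 = 1961
Selection 9: 1961 + 144 = 2105 → 2105 − 2100 = 5
Selection 10: 5 + 144 = 149
Selection 11: 149 + 144 = 293
Selection 12: 293 + 144 = 437
Selection 13: 437 + 144 = 581
Selection 14: 581 + 144 = 725

953, 1097, 1241, 1385, 1529, 1673, 1817, 1961, 5, 149, 293, 437, 581, 725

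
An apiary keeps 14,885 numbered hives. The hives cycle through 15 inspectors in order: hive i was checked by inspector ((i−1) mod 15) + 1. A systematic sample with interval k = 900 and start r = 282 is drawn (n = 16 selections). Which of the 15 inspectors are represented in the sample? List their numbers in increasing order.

Consecutive selections differ by k = 900, so their inspector numbers differ by 900 mod 15 = 0.
gcd(900, 15) = 15, so the sample visits 15/15 = 1 distinct residues mod 15.
Start 282 is inspector 12; the inspectors hit are 12.

12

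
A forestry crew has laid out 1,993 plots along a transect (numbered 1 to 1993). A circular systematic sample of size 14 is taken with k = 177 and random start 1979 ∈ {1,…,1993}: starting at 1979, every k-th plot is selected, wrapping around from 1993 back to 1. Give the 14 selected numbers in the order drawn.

1979, 163, 340, 517, 694, 871, 1048, 1225, 1402, 1579, 1756, 1933, 117, 294

Selection 1: 1979
Selection 2: 1979 + 177 = 2156 → 2156 − 1993 = 163
Selection 3: 163 + 177 = 340
Selection 4: 340 + 177 = 517
Selection 5: 517 + 177 = 694
Selection 6: 694 + 177 = 871
Selection 7: 871 + 177 = 1048
Selection 8: 1048 + 177 = 1225
Selection 9: 1225 + 177 = 1402
Selection 10: 1402 + 177 = 1579
Selection 11: 1579 + 177 = 1756
Selection 12: 1756 + 177 = 1933
Selection 13: 1933 + 177 = 2110 → 2110 − 1993 = 117
Selection 14: 117 + 177 = 294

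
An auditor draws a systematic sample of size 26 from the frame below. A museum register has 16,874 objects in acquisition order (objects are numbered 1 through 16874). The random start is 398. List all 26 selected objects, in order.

398, 1047, 1696, 2345, 2994, 3643, 4292, 4941, 5590, 6239, 6888, 7537, 8186, 8835, 9484, 10133, 10782, 11431, 12080, 12729, 13378, 14027, 14676, 15325, 15974, 16623

k = N/n = 16874/26 = 649
object 1: 398
object 2: 398 + 649 = 1047
object 3: 1047 + 649 = 1696
object 4: 1696 + 649 = 2345
object 5: 2345 + 649 = 2994
object 6: 2994 + 649 = 3643
object 7: 3643 + 649 = 4292
object 8: 4292 + 649 = 4941
object 9: 4941 + 649 = 5590
object 10: 5590 + 649 = 6239
object 11: 6239 + 649 = 6888
object 12: 6888 + 649 = 7537
object 13: 7537 + 649 = 8186
object 14: 8186 + 649 = 8835
object 15: 8835 + 649 = 9484
object 16: 9484 + 649 = 10133
object 17: 10133 + 649 = 10782
object 18: 10782 + 649 = 11431
object 19: 11431 + 649 = 12080
object 20: 12080 + 649 = 12729
object 21: 12729 + 649 = 13378
object 22: 13378 + 649 = 14027
object 23: 14027 + 649 = 14676
object 24: 14676 + 649 = 15325
object 25: 15325 + 649 = 15974
object 26: 15974 + 649 = 16623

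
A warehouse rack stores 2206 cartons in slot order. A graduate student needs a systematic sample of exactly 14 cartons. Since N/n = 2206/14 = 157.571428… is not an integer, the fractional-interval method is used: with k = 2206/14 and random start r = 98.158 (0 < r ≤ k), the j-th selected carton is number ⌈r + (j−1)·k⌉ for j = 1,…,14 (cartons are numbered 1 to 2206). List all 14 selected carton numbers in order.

j=1: r + 0k = 98.158 → ⌈·⌉ = 99
j=2: r + 1k = 255.729428… → ⌈·⌉ = 256
j=3: r + 2k = 413.300857… → ⌈·⌉ = 414
j=4: r + 3k = 570.872285… → ⌈·⌉ = 571
j=5: r + 4k = 728.443714… → ⌈·⌉ = 729
j=6: r + 5k = 886.015142… → ⌈·⌉ = 887
j=7: r + 6k = 1043.586571… → ⌈·⌉ = 1044
j=8: r + 7k = 1201.158 → ⌈·⌉ = 1202
j=9: r + 8k = 1358.729428… → ⌈·⌉ = 1359
j=10: r + 9k = 1516.300857… → ⌈·⌉ = 1517
j=11: r + 10k = 1673.872285… → ⌈·⌉ = 1674
j=12: r + 11k = 1831.443714… → ⌈·⌉ = 1832
j=13: r + 12k = 1989.015142… → ⌈·⌉ = 1990
j=14: r + 13k = 2146.586571… → ⌈·⌉ = 2147

99, 256, 414, 571, 729, 887, 1044, 1202, 1359, 1517, 1674, 1832, 1990, 2147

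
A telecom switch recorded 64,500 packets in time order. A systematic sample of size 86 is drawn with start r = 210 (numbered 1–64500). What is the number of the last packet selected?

63960

k = 64500/86 = 750
86th selection = r + (86−1)·k = 210 + 85×750 = 210 + 63750 = 63960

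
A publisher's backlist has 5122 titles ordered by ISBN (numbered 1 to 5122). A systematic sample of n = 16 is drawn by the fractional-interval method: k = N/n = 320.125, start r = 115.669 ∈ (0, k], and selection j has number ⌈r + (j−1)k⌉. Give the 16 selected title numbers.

116, 436, 756, 1077, 1397, 1717, 2037, 2357, 2677, 2997, 3317, 3638, 3958, 4278, 4598, 4918

j=1: r + 0k = 115.669 → ⌈·⌉ = 116
j=2: r + 1k = 435.794 → ⌈·⌉ = 436
j=3: r + 2k = 755.919 → ⌈·⌉ = 756
j=4: r + 3k = 1076.044 → ⌈·⌉ = 1077
j=5: r + 4k = 1396.169 → ⌈·⌉ = 1397
j=6: r + 5k = 1716.294 → ⌈·⌉ = 1717
j=7: r + 6k = 2036.419 → ⌈·⌉ = 2037
j=8: r + 7k = 2356.544 → ⌈·⌉ = 2357
j=9: r + 8k = 2676.669 → ⌈·⌉ = 2677
j=10: r + 9k = 2996.794 → ⌈·⌉ = 2997
j=11: r + 10k = 3316.919 → ⌈·⌉ = 3317
j=12: r + 11k = 3637.044 → ⌈·⌉ = 3638
j=13: r + 12k = 3957.169 → ⌈·⌉ = 3958
j=14: r + 13k = 4277.294 → ⌈·⌉ = 4278
j=15: r + 14k = 4597.419 → ⌈·⌉ = 4598
j=16: r + 15k = 4917.544 → ⌈·⌉ = 4918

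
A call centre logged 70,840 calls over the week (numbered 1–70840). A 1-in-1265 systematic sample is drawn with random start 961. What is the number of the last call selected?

70536

k = 1265
56th selection = r + (56−1)·k = 961 + 55×1265 = 961 + 69575 = 70536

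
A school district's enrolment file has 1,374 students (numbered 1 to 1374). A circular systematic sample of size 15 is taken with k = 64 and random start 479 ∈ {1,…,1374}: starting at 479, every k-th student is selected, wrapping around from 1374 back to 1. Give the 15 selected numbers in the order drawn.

Selection 1: 479
Selection 2: 479 + 64 = 543
Selection 3: 543 + 64 = 607
Selection 4: 607 + 64 = 671
Selection 5: 671 + 64 = 735
Selection 6: 735 + 64 = 799
Selection 7: 799 + 64 = 863
Selection 8: 863 + 64 = 927
Selection 9: 927 + 64 = 991
Selection 10: 991 + 64 = 1055
Selection 11: 1055 + 64 = 1119
Selection 12: 1119 + 64 = 1183
Selection 13: 1183 + 64 = 1247
Selection 14: 1247 + 64 = 1311
Selection 15: 1311 + 64 = 1375 → 1375 − 1374 = 1

479, 543, 607, 671, 735, 799, 863, 927, 991, 1055, 1119, 1183, 1247, 1311, 1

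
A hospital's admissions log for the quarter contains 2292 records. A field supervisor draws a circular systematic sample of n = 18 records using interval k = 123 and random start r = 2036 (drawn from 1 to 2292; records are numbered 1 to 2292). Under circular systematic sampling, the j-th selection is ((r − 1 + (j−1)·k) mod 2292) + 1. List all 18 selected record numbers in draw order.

2036, 2159, 2282, 113, 236, 359, 482, 605, 728, 851, 974, 1097, 1220, 1343, 1466, 1589, 1712, 1835

Selection 1: 2036
Selection 2: 2036 + 123 = 2159
Selection 3: 2159 + 123 = 2282
Selection 4: 2282 + 123 = 2405 → 2405 − 2292 = 113
Selection 5: 113 + 123 = 236
Selection 6: 236 + 123 = 359
Selection 7: 359 + 123 = 482
Selection 8: 482 + 123 = 605
Selection 9: 605 + 123 = 728
Selection 10: 728 + 123 = 851
Selection 11: 851 + 123 = 974
Selection 12: 974 + 123 = 1097
Selection 13: 1097 + 123 = 1220
Selection 14: 1220 + 123 = 1343
Selection 15: 1343 + 123 = 1466
Selection 16: 1466 + 123 = 1589
Selection 17: 1589 + 123 = 1712
Selection 18: 1712 + 123 = 1835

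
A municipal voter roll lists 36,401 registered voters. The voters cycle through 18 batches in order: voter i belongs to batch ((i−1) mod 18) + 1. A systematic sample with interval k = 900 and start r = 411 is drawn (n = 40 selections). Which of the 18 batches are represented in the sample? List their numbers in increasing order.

15

Consecutive selections differ by k = 900, so their batch numbers differ by 900 mod 18 = 0.
gcd(900, 18) = 18, so the sample visits 18/18 = 1 distinct residues mod 18.
Start 411 is batch 15; the batches hit are 15.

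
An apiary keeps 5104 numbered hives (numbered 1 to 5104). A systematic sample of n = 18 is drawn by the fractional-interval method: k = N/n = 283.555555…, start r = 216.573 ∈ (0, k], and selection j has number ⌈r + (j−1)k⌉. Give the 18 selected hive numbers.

j=1: r + 0k = 216.573 → ⌈·⌉ = 217
j=2: r + 1k = 500.128555… → ⌈·⌉ = 501
j=3: r + 2k = 783.684111… → ⌈·⌉ = 784
j=4: r + 3k = 1067.239666… → ⌈·⌉ = 1068
j=5: r + 4k = 1350.795222… → ⌈·⌉ = 1351
j=6: r + 5k = 1634.350777… → ⌈·⌉ = 1635
j=7: r + 6k = 1917.906333… → ⌈·⌉ = 1918
j=8: r + 7k = 2201.461888… → ⌈·⌉ = 2202
j=9: r + 8k = 2485.017444… → ⌈·⌉ = 2486
j=10: r + 9k = 2768.573 → ⌈·⌉ = 2769
j=11: r + 10k = 3052.128555… → ⌈·⌉ = 3053
j=12: r + 11k = 3335.684111… → ⌈·⌉ = 3336
j=13: r + 12k = 3619.239666… → ⌈·⌉ = 3620
j=14: r + 13k = 3902.795222… → ⌈·⌉ = 3903
j=15: r + 14k = 4186.350777… → ⌈·⌉ = 4187
j=16: r + 15k = 4469.906333… → ⌈·⌉ = 4470
j=17: r + 16k = 4753.461888… → ⌈·⌉ = 4754
j=18: r + 17k = 5037.017444… → ⌈·⌉ = 5038

217, 501, 784, 1068, 1351, 1635, 1918, 2202, 2486, 2769, 3053, 3336, 3620, 3903, 4187, 4470, 4754, 5038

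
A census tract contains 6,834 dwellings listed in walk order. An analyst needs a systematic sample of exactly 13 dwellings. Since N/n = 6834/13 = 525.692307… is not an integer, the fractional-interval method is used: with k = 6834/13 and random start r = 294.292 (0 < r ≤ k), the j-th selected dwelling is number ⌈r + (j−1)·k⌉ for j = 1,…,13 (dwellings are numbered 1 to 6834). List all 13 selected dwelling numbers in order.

j=1: r + 0k = 294.292 → ⌈·⌉ = 295
j=2: r + 1k = 819.984307… → ⌈·⌉ = 820
j=3: r + 2k = 1345.676615… → ⌈·⌉ = 1346
j=4: r + 3k = 1871.368923… → ⌈·⌉ = 1872
j=5: r + 4k = 2397.061230… → ⌈·⌉ = 2398
j=6: r + 5k = 2922.753538… → ⌈·⌉ = 2923
j=7: r + 6k = 3448.445846… → ⌈·⌉ = 3449
j=8: r + 7k = 3974.138153… → ⌈·⌉ = 3975
j=9: r + 8k = 4499.830461… → ⌈·⌉ = 4500
j=10: r + 9k = 5025.522769… → ⌈·⌉ = 5026
j=11: r + 10k = 5551.215076… → ⌈·⌉ = 5552
j=12: r + 11k = 6076.907384… → ⌈·⌉ = 6077
j=13: r + 12k = 6602.599692… → ⌈·⌉ = 6603

295, 820, 1346, 1872, 2398, 2923, 3449, 3975, 4500, 5026, 5552, 6077, 6603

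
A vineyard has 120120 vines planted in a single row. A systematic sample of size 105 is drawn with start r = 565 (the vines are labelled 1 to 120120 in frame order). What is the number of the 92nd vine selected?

k = 120120/105 = 1144
92nd selection = r + (92−1)·k = 565 + 91×1144 = 565 + 104104 = 104669

104669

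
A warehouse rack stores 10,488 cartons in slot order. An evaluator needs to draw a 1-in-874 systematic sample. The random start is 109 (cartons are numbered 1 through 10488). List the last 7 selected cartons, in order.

6th selection = 109 + 5×874 = 4479
7th: 4479 + 874 = 5353
8th: 5353 + 874 = 6227
9th: 6227 + 874 = 7101
10th: 7101 + 874 = 7975
11th: 7975 + 874 = 8849
12th: 8849 + 874 = 9723

4479, 5353, 6227, 7101, 7975, 8849, 9723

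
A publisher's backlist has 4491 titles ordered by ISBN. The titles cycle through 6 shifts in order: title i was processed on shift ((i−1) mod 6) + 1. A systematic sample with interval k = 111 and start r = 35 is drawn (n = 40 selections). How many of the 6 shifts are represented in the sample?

2

Consecutive selections differ by k = 111, so their shift numbers differ by 111 mod 6 = 3.
gcd(111, 6) = 3, so the sample visits 6/3 = 2 distinct residues mod 6.
Start 35 is shift 5; the shifts hit are 2, 5.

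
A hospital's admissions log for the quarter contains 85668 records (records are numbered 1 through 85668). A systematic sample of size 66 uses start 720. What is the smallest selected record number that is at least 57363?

57832

k = 85668/66 = 1298
Steps past start: ⌈(57363 − 720)/1298⌉ = ⌈56643/1298⌉ = 44
Selected record: 720 + 44×1298 = 57832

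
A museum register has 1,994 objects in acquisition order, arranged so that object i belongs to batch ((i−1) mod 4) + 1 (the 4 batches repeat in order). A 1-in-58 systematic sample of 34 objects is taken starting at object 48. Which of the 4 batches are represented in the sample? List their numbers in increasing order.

Consecutive selections differ by k = 58, so their batch numbers differ by 58 mod 4 = 2.
gcd(58, 4) = 2, so the sample visits 4/2 = 2 distinct residues mod 4.
Start 48 is batch 4; the batches hit are 2, 4.

2, 4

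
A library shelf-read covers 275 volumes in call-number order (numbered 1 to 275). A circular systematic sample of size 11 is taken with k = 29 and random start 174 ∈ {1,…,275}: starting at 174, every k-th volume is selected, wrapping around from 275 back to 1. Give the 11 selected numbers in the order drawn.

Selection 1: 174
Selection 2: 174 + 29 = 203
Selection 3: 203 + 29 = 232
Selection 4: 232 + 29 = 261
Selection 5: 261 + 29 = 290 → 290 − 275 = 15
Selection 6: 15 + 29 = 44
Selection 7: 44 + 29 = 73
Selection 8: 73 + 29 = 102
Selection 9: 102 + 29 = 131
Selection 10: 131 + 29 = 160
Selection 11: 160 + 29 = 189

174, 203, 232, 261, 15, 44, 73, 102, 131, 160, 189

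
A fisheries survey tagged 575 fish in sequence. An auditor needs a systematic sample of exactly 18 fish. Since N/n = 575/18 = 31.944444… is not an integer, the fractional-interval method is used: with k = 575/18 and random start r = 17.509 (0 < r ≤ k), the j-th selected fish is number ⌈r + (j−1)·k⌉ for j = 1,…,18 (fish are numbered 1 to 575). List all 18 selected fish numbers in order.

18, 50, 82, 114, 146, 178, 210, 242, 274, 306, 337, 369, 401, 433, 465, 497, 529, 561

j=1: r + 0k = 17.509 → ⌈·⌉ = 18
j=2: r + 1k = 49.453444… → ⌈·⌉ = 50
j=3: r + 2k = 81.397888… → ⌈·⌉ = 82
j=4: r + 3k = 113.342333… → ⌈·⌉ = 114
j=5: r + 4k = 145.286777… → ⌈·⌉ = 146
j=6: r + 5k = 177.231222… → ⌈·⌉ = 178
j=7: r + 6k = 209.175666… → ⌈·⌉ = 210
j=8: r + 7k = 241.120111… → ⌈·⌉ = 242
j=9: r + 8k = 273.064555… → ⌈·⌉ = 274
j=10: r + 9k = 305.009 → ⌈·⌉ = 306
j=11: r + 10k = 336.953444… → ⌈·⌉ = 337
j=12: r + 11k = 368.897888… → ⌈·⌉ = 369
j=13: r + 12k = 400.842333… → ⌈·⌉ = 401
j=14: r + 13k = 432.786777… → ⌈·⌉ = 433
j=15: r + 14k = 464.731222… → ⌈·⌉ = 465
j=16: r + 15k = 496.675666… → ⌈·⌉ = 497
j=17: r + 16k = 528.620111… → ⌈·⌉ = 529
j=18: r + 17k = 560.564555… → ⌈·⌉ = 561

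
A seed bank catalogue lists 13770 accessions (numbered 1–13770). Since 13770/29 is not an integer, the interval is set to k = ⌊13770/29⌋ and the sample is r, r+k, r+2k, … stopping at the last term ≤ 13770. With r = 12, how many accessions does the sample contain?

k = ⌊13770/29⌋ = 474
Achieved size = ⌊(13770 − 12)/474⌋ + 1 = ⌊13758/474⌋ + 1 = 29 + 1 = 30
(last selection: 12 + 29×474 = 13758 ≤ 13770; next would be 14232 > 13770)

30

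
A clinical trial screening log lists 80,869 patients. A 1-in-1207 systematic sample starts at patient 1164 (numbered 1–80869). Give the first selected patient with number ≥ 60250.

k = 1207
Steps past start: ⌈(60250 − 1164)/1207⌉ = ⌈59086/1207⌉ = 49
Selected patient: 1164 + 49×1207 = 60307

60307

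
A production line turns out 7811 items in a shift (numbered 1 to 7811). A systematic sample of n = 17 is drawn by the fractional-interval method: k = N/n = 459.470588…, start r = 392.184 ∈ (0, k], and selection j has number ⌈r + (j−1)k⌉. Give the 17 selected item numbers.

393, 852, 1312, 1771, 2231, 2690, 3150, 3609, 4068, 4528, 4987, 5447, 5906, 6366, 6825, 7285, 7744

j=1: r + 0k = 392.184 → ⌈·⌉ = 393
j=2: r + 1k = 851.654588… → ⌈·⌉ = 852
j=3: r + 2k = 1311.125176… → ⌈·⌉ = 1312
j=4: r + 3k = 1770.595764… → ⌈·⌉ = 1771
j=5: r + 4k = 2230.066352… → ⌈·⌉ = 2231
j=6: r + 5k = 2689.536941… → ⌈·⌉ = 2690
j=7: r + 6k = 3149.007529… → ⌈·⌉ = 3150
j=8: r + 7k = 3608.478117… → ⌈·⌉ = 3609
j=9: r + 8k = 4067.948705… → ⌈·⌉ = 4068
j=10: r + 9k = 4527.419294… → ⌈·⌉ = 4528
j=11: r + 10k = 4986.889882… → ⌈·⌉ = 4987
j=12: r + 11k = 5446.360470… → ⌈·⌉ = 5447
j=13: r + 12k = 5905.831058… → ⌈·⌉ = 5906
j=14: r + 13k = 6365.301647… → ⌈·⌉ = 6366
j=15: r + 14k = 6824.772235… → ⌈·⌉ = 6825
j=16: r + 15k = 7284.242823… → ⌈·⌉ = 7285
j=17: r + 16k = 7743.713411… → ⌈·⌉ = 7744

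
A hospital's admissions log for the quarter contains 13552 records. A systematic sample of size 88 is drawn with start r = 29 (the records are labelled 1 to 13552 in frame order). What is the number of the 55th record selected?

8345

k = 13552/88 = 154
55th selection = r + (55−1)·k = 29 + 54×154 = 29 + 8316 = 8345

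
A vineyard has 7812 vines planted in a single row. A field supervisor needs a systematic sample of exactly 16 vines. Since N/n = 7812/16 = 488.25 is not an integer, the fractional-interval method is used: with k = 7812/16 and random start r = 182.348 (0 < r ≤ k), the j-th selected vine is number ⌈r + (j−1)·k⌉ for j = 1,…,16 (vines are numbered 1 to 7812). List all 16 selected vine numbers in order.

183, 671, 1159, 1648, 2136, 2624, 3112, 3601, 4089, 4577, 5065, 5554, 6042, 6530, 7018, 7507

j=1: r + 0k = 182.348 → ⌈·⌉ = 183
j=2: r + 1k = 670.598 → ⌈·⌉ = 671
j=3: r + 2k = 1158.848 → ⌈·⌉ = 1159
j=4: r + 3k = 1647.098 → ⌈·⌉ = 1648
j=5: r + 4k = 2135.348 → ⌈·⌉ = 2136
j=6: r + 5k = 2623.598 → ⌈·⌉ = 2624
j=7: r + 6k = 3111.848 → ⌈·⌉ = 3112
j=8: r + 7k = 3600.098 → ⌈·⌉ = 3601
j=9: r + 8k = 4088.348 → ⌈·⌉ = 4089
j=10: r + 9k = 4576.598 → ⌈·⌉ = 4577
j=11: r + 10k = 5064.848 → ⌈·⌉ = 5065
j=12: r + 11k = 5553.098 → ⌈·⌉ = 5554
j=13: r + 12k = 6041.348 → ⌈·⌉ = 6042
j=14: r + 13k = 6529.598 → ⌈·⌉ = 6530
j=15: r + 14k = 7017.848 → ⌈·⌉ = 7018
j=16: r + 15k = 7506.098 → ⌈·⌉ = 7507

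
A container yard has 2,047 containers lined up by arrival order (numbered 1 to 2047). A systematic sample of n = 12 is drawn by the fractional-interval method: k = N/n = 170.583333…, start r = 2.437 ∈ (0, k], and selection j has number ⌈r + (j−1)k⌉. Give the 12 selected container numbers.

j=1: r + 0k = 2.437 → ⌈·⌉ = 3
j=2: r + 1k = 173.020333… → ⌈·⌉ = 174
j=3: r + 2k = 343.603666… → ⌈·⌉ = 344
j=4: r + 3k = 514.187 → ⌈·⌉ = 515
j=5: r + 4k = 684.770333… → ⌈·⌉ = 685
j=6: r + 5k = 855.353666… → ⌈·⌉ = 856
j=7: r + 6k = 1025.937 → ⌈·⌉ = 1026
j=8: r + 7k = 1196.520333… → ⌈·⌉ = 1197
j=9: r + 8k = 1367.103666… → ⌈·⌉ = 1368
j=10: r + 9k = 1537.687 → ⌈·⌉ = 1538
j=11: r + 10k = 1708.270333… → ⌈·⌉ = 1709
j=12: r + 11k = 1878.853666… → ⌈·⌉ = 1879

3, 174, 344, 515, 685, 856, 1026, 1197, 1368, 1538, 1709, 1879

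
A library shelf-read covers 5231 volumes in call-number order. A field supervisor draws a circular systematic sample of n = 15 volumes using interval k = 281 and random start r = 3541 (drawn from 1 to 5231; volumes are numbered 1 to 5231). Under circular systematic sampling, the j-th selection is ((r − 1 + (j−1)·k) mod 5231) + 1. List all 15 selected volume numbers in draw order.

3541, 3822, 4103, 4384, 4665, 4946, 5227, 277, 558, 839, 1120, 1401, 1682, 1963, 2244

Selection 1: 3541
Selection 2: 3541 + 281 = 3822
Selection 3: 3822 + 281 = 4103
Selection 4: 4103 + 281 = 4384
Selection 5: 4384 + 281 = 4665
Selection 6: 4665 + 281 = 4946
Selection 7: 4946 + 281 = 5227
Selection 8: 5227 + 281 = 5508 → 5508 − 5231 = 277
Selection 9: 277 + 281 = 558
Selection 10: 558 + 281 = 839
Selection 11: 839 + 281 = 1120
Selection 12: 1120 + 281 = 1401
Selection 13: 1401 + 281 = 1682
Selection 14: 1682 + 281 = 1963
Selection 15: 1963 + 281 = 2244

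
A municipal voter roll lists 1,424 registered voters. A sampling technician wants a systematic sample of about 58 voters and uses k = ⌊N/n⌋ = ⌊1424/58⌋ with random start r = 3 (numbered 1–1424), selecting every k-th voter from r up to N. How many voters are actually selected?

k = ⌊1424/58⌋ = 24
Achieved size = ⌊(1424 − 3)/24⌋ + 1 = ⌊1421/24⌋ + 1 = 59 + 1 = 60
(last selection: 3 + 59×24 = 1419 ≤ 1424; next would be 1443 > 1424)

60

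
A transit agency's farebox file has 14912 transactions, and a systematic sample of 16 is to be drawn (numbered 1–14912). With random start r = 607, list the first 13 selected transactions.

607, 1539, 2471, 3403, 4335, 5267, 6199, 7131, 8063, 8995, 9927, 10859, 11791

k = N/n = 14912/16 = 932
transaction 1: 607
transaction 2: 607 + 932 = 1539
transaction 3: 1539 + 932 = 2471
transaction 4: 2471 + 932 = 3403
transaction 5: 3403 + 932 = 4335
transaction 6: 4335 + 932 = 5267
transaction 7: 5267 + 932 = 6199
transaction 8: 6199 + 932 = 7131
transaction 9: 7131 + 932 = 8063
transaction 10: 8063 + 932 = 8995
transaction 11: 8995 + 932 = 9927
transaction 12: 9927 + 932 = 10859
transaction 13: 10859 + 932 = 11791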